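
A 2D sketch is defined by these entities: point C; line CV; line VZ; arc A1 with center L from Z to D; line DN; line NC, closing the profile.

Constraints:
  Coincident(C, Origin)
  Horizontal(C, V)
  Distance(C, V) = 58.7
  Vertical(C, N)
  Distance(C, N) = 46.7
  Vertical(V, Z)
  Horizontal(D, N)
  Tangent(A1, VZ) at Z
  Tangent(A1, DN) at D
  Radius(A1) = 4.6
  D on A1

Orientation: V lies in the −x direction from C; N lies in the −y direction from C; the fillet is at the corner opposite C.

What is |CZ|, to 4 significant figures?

72.24

The virtual corner opposite C is at (-58.70, -46.70). A1 meets VZ tangentially, so LZ is at right angles to VZ and A1 meets DN tangentially, so LD is at right angles to DN, with radius 4.6, so the center L sits 4.6 in from both sides at L = (-54.10, -42.10). That places the tangent points at Z = (-58.70, -42.10) on VZ and D = (-54.10, -46.70) on DN. Then |CZ| = |Z − C| = 72.24.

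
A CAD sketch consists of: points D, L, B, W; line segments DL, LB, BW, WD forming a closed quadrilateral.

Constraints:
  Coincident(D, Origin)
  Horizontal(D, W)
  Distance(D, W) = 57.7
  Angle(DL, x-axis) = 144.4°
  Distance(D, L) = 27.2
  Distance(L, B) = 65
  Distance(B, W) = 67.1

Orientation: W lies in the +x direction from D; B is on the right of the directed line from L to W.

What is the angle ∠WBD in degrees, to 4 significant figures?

58.38°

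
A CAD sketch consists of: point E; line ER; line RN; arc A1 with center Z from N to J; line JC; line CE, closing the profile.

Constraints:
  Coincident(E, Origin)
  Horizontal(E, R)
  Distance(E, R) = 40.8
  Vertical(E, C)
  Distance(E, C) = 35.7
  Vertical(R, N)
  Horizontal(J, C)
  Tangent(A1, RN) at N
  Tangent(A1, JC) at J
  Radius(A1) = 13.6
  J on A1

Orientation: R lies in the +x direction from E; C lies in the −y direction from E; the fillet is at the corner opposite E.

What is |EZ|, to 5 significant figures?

35.046

EC is vertical with |EC| = 35.7 and C on the −y side, so C = (0.0000, -35.700). The virtual corner opposite E is at (40.800, -35.700). The tangent condition forces ZN to be normal to RN and since A1 is tangent to JC there, ZJ ⟂ JC, with radius 13.6, so the center Z sits 13.6 in from both sides at Z = (27.200, -22.100). Then |EZ| = |Z − E| = 35.046.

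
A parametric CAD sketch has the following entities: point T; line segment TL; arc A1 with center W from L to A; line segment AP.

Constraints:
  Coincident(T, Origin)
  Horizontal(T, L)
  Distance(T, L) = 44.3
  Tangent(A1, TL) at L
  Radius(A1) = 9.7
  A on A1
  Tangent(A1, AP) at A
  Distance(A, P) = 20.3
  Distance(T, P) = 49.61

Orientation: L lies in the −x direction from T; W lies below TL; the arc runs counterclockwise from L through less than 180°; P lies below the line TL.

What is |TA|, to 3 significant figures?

54.1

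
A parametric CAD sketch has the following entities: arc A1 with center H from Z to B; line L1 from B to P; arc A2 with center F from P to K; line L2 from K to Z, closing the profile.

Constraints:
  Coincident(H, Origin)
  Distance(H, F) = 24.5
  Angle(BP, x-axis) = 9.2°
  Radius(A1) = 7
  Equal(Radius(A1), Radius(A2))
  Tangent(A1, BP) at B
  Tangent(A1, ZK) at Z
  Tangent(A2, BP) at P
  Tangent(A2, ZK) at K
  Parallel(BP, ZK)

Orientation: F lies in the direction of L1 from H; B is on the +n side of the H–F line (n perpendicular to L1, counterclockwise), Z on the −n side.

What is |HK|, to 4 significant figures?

25.48

Tangency of A1 to both parallel lines with radius 7.0 puts B and Z at H ± 7.0·n: B = (-1.119, 6.910), Z = (1.119, -6.910). Equal radii place P and K the same way about F: P = F + 7.0·n = (23.07, 10.83), K = F − 7.0·n = (25.30, -2.993). Then |HK| = |K − H| = 25.48.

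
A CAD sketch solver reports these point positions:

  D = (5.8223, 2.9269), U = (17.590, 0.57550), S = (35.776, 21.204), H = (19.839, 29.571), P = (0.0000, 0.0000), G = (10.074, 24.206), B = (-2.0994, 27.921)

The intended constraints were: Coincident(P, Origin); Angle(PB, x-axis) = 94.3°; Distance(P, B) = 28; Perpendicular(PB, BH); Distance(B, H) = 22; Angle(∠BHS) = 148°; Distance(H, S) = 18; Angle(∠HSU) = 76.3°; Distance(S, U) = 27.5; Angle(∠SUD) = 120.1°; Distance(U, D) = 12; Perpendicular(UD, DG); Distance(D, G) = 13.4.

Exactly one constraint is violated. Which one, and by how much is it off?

Distance(D, G) = 13.4 — off by 8.30.

P = (0.00, 0.00) ✓; PB at 94.30° ✓; |PB| = 28.00 ✓; ∠(PB, BH) = 90.00° ✓; |BH| = 22.00 ✓; ∠BHS = 148.0° ✓; |HS| = 18.00 ✓; ∠HSU = 76.30° ✓; |SU| = 27.50 ✓; ∠SUD = 120.1° ✓; |UD| = 12.00 ✓; ∠(UD, DG) = 90.00° ✓; |DG| = 21.70 ✗.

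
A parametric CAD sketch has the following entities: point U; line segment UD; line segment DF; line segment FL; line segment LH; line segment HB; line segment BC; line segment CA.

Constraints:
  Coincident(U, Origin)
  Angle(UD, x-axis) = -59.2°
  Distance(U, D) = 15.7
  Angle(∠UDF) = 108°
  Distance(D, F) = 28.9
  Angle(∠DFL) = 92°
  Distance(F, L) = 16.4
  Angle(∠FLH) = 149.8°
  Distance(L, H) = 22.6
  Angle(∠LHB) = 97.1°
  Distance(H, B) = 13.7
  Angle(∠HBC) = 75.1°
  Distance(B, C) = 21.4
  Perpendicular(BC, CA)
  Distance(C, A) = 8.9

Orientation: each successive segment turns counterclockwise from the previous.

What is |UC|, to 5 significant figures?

23.458

U is at the origin; UD runs at -59.2° with length 15.7, so D = (8.0391, -13.486). ∠UDF = 108.0° gives DF at 12.800° from the x-axis; with |DF| = 28.9, F = (36.221, -7.0829). ∠DFL = 92.0° gives FL at 100.80° from the x-axis; with |FL| = 16.4, L = (33.148, 9.0266). ∠FLH = 149.8° gives LH at 131.00° from the x-axis; with |LH| = 22.6, H = (18.321, 26.083). ∠LHB = 97.1° gives HB at -146.10° from the x-axis; with |HB| = 13.7, B = (6.9497, 18.442). ∠HBC = 75.1° gives BC at -41.200° from the x-axis; with |BC| = 21.4, C = (23.051, 4.3460). Then |UC| = |C − U| = 23.458.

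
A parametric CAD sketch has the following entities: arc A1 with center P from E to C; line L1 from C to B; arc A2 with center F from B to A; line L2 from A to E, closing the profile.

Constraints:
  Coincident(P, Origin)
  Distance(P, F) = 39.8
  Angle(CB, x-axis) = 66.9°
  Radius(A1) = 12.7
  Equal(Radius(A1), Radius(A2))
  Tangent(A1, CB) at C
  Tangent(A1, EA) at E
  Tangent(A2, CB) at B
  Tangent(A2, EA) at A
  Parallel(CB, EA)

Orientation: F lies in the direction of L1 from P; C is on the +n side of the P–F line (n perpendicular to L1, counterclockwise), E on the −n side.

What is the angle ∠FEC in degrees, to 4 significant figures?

72.30°

P is at the origin and F lies 39.8 along u from P, so F = 39.8·u = (15.62, 36.61). Tangency of A1 to both parallel lines with radius 12.7 puts C and E at P ± 12.7·n: C = (-11.68, 4.983), E = (11.68, -4.983). Then cos ∠FEC = EF·EC / (|EF||EC|), giving 72.30°.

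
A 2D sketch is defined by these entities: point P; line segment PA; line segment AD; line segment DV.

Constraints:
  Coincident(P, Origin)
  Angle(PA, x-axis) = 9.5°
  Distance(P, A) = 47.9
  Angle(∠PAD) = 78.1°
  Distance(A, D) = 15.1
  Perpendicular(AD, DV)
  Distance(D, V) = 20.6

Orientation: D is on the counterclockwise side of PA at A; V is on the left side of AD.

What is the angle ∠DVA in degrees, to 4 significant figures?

36.24°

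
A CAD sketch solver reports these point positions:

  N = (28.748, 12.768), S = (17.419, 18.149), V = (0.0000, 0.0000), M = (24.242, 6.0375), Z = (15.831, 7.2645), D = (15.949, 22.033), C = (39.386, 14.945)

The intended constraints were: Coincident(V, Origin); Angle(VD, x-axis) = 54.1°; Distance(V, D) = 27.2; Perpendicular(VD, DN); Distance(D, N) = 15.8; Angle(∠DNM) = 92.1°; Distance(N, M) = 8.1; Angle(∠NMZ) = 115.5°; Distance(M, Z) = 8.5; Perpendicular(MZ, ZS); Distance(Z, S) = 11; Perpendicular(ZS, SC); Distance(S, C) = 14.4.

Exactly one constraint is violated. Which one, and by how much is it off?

Distance(S, C) = 14.4 — off by 7.80.

V = (0.00, 0.00) ✓; VD at 54.10° ✓; |VD| = 27.20 ✓; ∠(VD, DN) = 90.00° ✓; |DN| = 15.80 ✓; ∠DNM = 92.10° ✓; |NM| = 8.100 ✓; ∠NMZ = 115.5° ✓; |MZ| = 8.500 ✓; ∠(MZ, ZS) = 90.00° ✓; |ZS| = 11.00 ✓; ∠(ZS, SC) = 90.00° ✓; |SC| = 22.20 ✗.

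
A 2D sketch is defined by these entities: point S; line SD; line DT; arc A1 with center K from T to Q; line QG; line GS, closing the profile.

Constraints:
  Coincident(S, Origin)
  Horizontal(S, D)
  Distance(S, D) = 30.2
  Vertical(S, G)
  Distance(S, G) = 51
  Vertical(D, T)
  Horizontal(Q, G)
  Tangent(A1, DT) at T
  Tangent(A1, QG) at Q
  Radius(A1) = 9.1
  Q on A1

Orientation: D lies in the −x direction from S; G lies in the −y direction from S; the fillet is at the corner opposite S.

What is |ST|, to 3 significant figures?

51.6

S is at the origin; SD is horizontal with |SD| = 30.2 and D on the −x side, so D = (-30.2, 0.00). S and G share the same x with |SG| = 51.0 and G on the −y side, so G = (0.00, -51.0). The virtual corner opposite S is at (-30.2, -51.0). The tangent condition forces KT to be normal to DT and A1 meets QG tangentially, so KQ is at right angles to QG, with radius 9.1, so the center K sits 9.1 in from both sides at K = (-21.1, -41.9). That places the tangent points at T = (-30.2, -41.9) on DT and Q = (-21.1, -51.0) on QG. Then |ST| = |T − S| = 51.6.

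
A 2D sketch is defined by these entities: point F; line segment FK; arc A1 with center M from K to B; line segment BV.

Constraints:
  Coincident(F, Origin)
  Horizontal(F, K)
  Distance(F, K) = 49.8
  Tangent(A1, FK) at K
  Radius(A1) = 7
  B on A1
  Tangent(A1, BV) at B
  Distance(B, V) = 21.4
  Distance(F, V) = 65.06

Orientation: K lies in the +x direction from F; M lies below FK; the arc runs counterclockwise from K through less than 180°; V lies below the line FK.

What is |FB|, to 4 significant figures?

46.10

F is at the origin; FK is horizontal with |FK| = 49.8 and K on the +x side, so K = (49.80, 0.000). The tangent condition forces MK to be normal to FK, so M = K + (0, -7) = (49.80, -7.000). Since MB ⟂ BV (tangency), |MV| = √(7.0² + 21.4²) = 22.52 regardless of where B sits on A1. So V lies on both circle(F, 65.06) and circle(M, 22.52); the below-FK intersection is V = (58.92, -27.58). B is the foot of the tangent from V: B = (44.60, -11.69).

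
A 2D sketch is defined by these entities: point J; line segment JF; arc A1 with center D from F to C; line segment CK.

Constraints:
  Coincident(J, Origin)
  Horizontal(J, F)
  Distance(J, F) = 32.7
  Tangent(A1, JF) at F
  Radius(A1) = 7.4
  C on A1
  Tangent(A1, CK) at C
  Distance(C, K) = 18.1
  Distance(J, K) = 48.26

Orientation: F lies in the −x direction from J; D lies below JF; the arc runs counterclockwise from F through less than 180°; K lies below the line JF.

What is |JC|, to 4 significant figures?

40.67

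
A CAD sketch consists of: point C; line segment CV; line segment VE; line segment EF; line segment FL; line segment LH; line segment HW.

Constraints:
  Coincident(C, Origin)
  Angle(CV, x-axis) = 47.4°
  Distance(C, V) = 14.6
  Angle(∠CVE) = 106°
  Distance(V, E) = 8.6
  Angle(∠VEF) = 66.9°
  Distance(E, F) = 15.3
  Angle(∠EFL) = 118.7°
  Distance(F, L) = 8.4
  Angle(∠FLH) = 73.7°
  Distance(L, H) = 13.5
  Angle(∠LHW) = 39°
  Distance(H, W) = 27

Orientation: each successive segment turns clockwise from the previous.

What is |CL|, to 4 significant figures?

1.939

C is at the origin; CV runs at 47.4° with length 14.6, so V = (9.882, 10.75). ∠CVE = 106.0° gives VE at -26.60° from the x-axis; with |VE| = 8.6, E = (17.57, 6.896). ∠VEF = 66.9° gives EF at -139.7° from the x-axis; with |EF| = 15.3, F = (5.903, -3.000). ∠EFL = 118.7° gives FL at 159.0° from the x-axis; with |FL| = 8.4, L = (-1.939, 0.01070). Then |CL| = |L − C| = 1.939.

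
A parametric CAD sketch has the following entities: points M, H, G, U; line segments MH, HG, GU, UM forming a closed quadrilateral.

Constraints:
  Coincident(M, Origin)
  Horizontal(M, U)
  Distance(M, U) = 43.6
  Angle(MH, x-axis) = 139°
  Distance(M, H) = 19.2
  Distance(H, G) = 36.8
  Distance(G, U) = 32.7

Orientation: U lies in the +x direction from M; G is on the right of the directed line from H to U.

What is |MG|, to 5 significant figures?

17.601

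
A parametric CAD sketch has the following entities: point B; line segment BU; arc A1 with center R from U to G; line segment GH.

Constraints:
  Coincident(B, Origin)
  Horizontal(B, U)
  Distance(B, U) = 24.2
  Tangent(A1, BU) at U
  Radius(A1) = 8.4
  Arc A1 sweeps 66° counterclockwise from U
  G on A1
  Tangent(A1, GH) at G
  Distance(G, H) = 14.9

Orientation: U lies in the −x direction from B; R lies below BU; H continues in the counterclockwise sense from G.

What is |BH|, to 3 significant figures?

42.2

On A1, U sits at bearing 90° from R; a 66° counterclockwise sweep puts G at bearing 156°, so G = R + 8.4·(cos 156°, sin 156°) = (-31.9, -4.98). Since A1 is tangent to GH there, RG ⟂ GH, so GH runs along (−sin 156°, cos 156°); with |GH| = 14.9, H = (-37.9, -18.6). Then |BH| = |H − B| = 42.2.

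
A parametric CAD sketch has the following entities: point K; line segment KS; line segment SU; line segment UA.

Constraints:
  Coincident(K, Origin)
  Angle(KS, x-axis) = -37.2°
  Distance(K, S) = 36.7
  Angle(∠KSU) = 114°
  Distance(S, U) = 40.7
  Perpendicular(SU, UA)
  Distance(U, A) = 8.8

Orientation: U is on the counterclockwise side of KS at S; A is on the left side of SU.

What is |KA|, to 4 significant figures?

60.88

∠KSU = 114.0°, so SU runs at -37.2° + (180° − 114.0°) = 28.80° from the x-axis; with |SU| = 40.7, U = S + 40.7·(cos 28.80°, sin 28.80°) = (64.90, -2.581). SU is perpendicular to UA; with |UA| = 8.8 on the left of SU, A = U + 8.8·(-0.4818, 0.8763) = (60.66, 5.130). Then |KA| = |A − K| = 60.88.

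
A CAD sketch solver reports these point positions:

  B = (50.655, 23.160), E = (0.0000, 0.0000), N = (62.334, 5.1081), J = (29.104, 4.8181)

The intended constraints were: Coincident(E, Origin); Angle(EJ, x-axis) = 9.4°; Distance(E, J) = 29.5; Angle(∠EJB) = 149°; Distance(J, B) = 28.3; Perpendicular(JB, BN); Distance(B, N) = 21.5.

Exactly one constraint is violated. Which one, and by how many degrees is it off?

Perpendicular(JB, BN) — off by 7.50°.

E = (0.00, 0.00) ✓; EJ at 9.400° ✓; |EJ| = 29.50 ✓; ∠EJB = 149.0° ✓; |JB| = 28.30 ✓; ∠(JB, BN) = 97.50° ✗; |BN| = 21.50 ✓.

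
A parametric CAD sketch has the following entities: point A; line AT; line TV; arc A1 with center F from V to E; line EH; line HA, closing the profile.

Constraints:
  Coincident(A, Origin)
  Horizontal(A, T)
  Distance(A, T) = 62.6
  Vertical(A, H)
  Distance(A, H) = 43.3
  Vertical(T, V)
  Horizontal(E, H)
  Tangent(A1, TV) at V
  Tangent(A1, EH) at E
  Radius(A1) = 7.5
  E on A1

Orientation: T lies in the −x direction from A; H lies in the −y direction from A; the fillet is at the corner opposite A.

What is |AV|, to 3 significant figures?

72.1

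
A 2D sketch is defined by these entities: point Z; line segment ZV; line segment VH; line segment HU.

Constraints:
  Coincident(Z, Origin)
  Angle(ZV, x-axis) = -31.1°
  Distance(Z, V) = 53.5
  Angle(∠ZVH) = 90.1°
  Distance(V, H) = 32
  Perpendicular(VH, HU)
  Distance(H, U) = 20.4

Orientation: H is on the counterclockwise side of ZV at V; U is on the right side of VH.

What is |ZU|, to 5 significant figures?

80.568

Z is at the origin; ZV runs at -31.1° with length 53.5, so V = 53.5·(cos -31.1°, sin -31.1°) = (45.810, -27.635). ∠ZVH = 90.1°, so VH runs at -31.1° + (180° − 90.1°) = 58.800° from the x-axis; with |VH| = 32.0, H = V + 32.0·(cos 58.800°, sin 58.800°) = (62.387, -0.26288). The perpendicularity gives HU at right angles to VH; with |HU| = 20.4 on the right of VH, U = H + 20.4·(0.85536, -0.51803) = (79.837, -10.831). Then |ZU| = |U − Z| = 80.568.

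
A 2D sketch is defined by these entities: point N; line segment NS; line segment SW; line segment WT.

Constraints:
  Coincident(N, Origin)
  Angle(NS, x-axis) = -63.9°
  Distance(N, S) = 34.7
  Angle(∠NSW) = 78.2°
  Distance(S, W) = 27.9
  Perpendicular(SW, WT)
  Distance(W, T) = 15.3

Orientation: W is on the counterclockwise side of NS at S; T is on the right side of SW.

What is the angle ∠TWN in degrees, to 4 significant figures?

148.5°

∠NSW = 78.2°, so SW runs at -63.9° + (180° − 78.2°) = 37.90° from the x-axis; with |SW| = 27.9, W = S + 27.9·(cos 37.90°, sin 37.90°) = (37.28, -14.02). The perpendicularity gives WT at right angles to SW; with |WT| = 15.3 on the right of SW, T = W + 15.3·(0.6143, -0.7891) = (46.68, -26.10). Then cos ∠TWN = WT·WN / (|WT||WN|), giving 148.5°.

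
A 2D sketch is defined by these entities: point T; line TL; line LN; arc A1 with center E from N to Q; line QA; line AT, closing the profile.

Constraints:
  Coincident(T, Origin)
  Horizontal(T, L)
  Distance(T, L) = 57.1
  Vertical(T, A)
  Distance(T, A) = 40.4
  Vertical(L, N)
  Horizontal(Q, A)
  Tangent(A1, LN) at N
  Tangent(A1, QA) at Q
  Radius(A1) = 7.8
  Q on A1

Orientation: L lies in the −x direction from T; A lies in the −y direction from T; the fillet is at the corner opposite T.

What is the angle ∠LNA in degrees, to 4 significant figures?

97.78°

The virtual corner opposite T is at (-57.10, -40.40). Tangency of A1 to LN means the radius EN is perpendicular to LN and the tangent condition forces EQ to be normal to QA, with radius 7.8, so the center E sits 7.8 in from both sides at E = (-49.30, -32.60). That places the tangent points at N = (-57.10, -32.60) on LN and Q = (-49.30, -40.40) on QA. Then cos ∠LNA = NL·NA / (|NL||NA|), giving 97.78°.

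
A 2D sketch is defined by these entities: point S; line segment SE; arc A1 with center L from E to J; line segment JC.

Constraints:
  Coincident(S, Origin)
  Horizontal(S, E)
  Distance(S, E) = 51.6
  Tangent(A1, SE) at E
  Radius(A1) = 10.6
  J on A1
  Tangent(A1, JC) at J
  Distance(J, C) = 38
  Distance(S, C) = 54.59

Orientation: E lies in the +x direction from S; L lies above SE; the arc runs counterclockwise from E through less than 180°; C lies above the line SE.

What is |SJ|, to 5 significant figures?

61.701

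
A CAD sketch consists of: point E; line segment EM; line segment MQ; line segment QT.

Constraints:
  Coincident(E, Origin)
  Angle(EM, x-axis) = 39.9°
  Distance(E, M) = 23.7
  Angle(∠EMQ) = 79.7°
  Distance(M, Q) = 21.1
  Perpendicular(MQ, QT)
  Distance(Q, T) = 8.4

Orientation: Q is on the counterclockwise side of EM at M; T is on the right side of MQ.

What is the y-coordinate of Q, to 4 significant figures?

28.71

E is at the origin; EM runs at 39.9° with length 23.7, so M = 23.7·(cos 39.9°, sin 39.9°) = (18.18, 15.20). ∠EMQ = 79.7°, so MQ runs at 39.9° + (180° − 79.7°) = 140.2° from the x-axis; with |MQ| = 21.1, Q = M + 21.1·(cos 140.2°, sin 140.2°) = (1.971, 28.71). So Q.y = 28.71.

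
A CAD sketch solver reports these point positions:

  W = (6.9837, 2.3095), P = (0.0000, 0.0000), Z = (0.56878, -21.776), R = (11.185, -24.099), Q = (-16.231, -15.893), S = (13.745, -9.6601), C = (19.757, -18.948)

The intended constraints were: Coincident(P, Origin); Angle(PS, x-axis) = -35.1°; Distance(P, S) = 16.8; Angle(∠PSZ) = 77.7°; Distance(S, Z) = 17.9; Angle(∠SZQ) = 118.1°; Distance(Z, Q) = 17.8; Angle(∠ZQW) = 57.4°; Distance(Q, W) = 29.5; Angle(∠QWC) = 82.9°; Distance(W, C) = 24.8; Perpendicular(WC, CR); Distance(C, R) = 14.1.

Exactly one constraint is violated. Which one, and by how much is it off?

Distance(C, R) = 14.1 — off by 4.10.

P = (0.00, 0.00) ✓; PS at -35.10° ✓; |PS| = 16.80 ✓; ∠PSZ = 77.70° ✓; |SZ| = 17.90 ✓; ∠SZQ = 118.1° ✓; |ZQ| = 17.80 ✓; ∠ZQW = 57.40° ✓; |QW| = 29.50 ✓; ∠QWC = 82.90° ✓; |WC| = 24.80 ✓; ∠(WC, CR) = 90.00° ✓; |CR| = 10.00 ✗.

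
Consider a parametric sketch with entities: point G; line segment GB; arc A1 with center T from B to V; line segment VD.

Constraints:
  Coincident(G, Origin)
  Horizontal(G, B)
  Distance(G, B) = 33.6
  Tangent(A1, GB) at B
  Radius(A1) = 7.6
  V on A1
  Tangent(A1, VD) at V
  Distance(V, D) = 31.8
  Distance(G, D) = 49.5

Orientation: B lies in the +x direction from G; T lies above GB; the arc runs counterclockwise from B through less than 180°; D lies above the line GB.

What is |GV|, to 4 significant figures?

41.98

G is at the origin; G and B share the same y with |GB| = 33.6 and B on the +x side, so B = (33.60, 0.000). Since A1 is tangent to GB there, TB ⟂ GB, so T = B + (0, 7.6) = (33.60, 7.600). Since TV ⟂ VD (tangency), |TD| = √(7.6² + 31.8²) = 32.70 regardless of where V sits on A1. So D lies on both circle(G, 49.5) and circle(T, 32.70); the above-GB intersection is D = (29.17, 39.99). V is the foot of the tangent from D: V = (40.68, 10.35).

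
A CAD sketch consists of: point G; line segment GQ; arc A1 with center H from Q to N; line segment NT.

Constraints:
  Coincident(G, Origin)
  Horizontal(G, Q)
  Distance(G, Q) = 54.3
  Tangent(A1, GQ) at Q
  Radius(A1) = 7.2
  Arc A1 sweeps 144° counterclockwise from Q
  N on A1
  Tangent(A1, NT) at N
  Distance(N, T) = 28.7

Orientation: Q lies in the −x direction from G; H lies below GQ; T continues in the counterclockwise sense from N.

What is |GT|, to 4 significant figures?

46.27

On A1, Q sits at bearing 90° from H; a 144° counterclockwise sweep puts N at bearing 234°, so N = H + 7.2·(cos 234°, sin 234°) = (-58.53, -13.02). Since A1 is tangent to NT there, HN ⟂ NT, so NT runs along (−sin 234°, cos 234°); with |NT| = 28.7, T = (-35.31, -29.89). Then |GT| = |T − G| = 46.27.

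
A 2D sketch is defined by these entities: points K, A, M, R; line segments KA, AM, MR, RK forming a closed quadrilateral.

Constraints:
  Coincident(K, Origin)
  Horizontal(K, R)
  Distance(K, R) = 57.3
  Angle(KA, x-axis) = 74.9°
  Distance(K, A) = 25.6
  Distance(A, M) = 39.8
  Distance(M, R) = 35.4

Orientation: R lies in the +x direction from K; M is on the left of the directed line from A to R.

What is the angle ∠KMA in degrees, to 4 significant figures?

23.68°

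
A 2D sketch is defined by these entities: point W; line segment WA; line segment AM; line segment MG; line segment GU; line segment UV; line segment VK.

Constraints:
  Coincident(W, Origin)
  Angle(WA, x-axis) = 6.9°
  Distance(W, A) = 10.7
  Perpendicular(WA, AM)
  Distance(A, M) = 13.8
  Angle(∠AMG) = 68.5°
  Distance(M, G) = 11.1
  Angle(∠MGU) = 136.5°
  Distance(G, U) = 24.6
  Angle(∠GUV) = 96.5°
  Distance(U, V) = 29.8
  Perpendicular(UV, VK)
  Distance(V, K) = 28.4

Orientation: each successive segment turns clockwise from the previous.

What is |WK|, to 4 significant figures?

30.48

W is at the origin; WA runs at 6.9° with length 10.7, so A = (10.62, 1.285). WA is perpendicular to AM, so AM runs at -83.10°; with |AM| = 13.8, M = (12.28, -12.41). ∠AMG = 68.5° gives MG at 165.4° from the x-axis; with |MG| = 11.1, G = (1.539, -9.617). ∠MGU = 136.5° gives GU at 121.9° from the x-axis; with |GU| = 24.6, U = (-11.46, 11.27). ∠GUV = 96.5° gives UV at 38.40° from the x-axis; with |UV| = 29.8, V = (11.89, 29.78). UV ⟂ VK, so VK runs at -51.60°; with |VK| = 28.4, K = (29.53, 7.521). Then |WK| = |K − W| = 30.48.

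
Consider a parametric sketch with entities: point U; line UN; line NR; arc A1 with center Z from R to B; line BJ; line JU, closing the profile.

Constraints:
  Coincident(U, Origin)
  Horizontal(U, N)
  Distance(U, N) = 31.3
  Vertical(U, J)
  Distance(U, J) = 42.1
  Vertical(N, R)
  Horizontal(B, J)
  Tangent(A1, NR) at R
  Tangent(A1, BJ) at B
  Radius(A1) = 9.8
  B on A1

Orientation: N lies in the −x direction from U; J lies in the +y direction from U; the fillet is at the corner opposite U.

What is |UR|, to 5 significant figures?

44.978

The virtual corner opposite U is at (-31.300, 42.100). Since A1 is tangent to NR there, ZR ⟂ NR and since A1 is tangent to BJ there, ZB ⟂ BJ, with radius 9.8, so the center Z sits 9.8 in from both sides at Z = (-21.500, 32.300). That places the tangent points at R = (-31.300, 32.300) on NR and B = (-21.500, 42.100) on BJ. Then |UR| = |R − U| = 44.978.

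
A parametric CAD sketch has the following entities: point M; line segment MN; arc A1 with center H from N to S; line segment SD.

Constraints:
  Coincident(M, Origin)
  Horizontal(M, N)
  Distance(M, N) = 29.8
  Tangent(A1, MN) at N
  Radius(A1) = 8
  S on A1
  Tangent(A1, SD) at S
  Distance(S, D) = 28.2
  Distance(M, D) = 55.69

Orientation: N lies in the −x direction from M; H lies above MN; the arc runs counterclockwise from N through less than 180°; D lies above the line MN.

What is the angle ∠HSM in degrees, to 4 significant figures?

104.1°

Checks: |MN| = 29.80 ✓; |HS| = 8.000 ✓; ∠(HS, SD) = 90.00° ✓; |SD| = 28.20 ✓; |MD| = 55.69 ✓.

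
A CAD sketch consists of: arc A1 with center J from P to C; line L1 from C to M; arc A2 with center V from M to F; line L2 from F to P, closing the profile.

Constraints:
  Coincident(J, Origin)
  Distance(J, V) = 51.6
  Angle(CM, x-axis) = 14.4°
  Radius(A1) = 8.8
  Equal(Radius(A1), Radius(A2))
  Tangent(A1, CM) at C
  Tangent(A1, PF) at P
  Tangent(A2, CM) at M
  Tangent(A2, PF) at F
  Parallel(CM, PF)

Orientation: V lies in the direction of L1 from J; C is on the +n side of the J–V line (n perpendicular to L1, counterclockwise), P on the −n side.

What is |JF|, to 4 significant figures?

52.35

Tangency of A1 to both parallel lines with radius 8.8 puts C and P at J ± 8.8·n: C = (-2.188, 8.524), P = (2.188, -8.524). Equal radii place M and F the same way about V: M = V + 8.8·n = (47.79, 21.36), F = V − 8.8·n = (52.17, 4.309). Then |JF| = |F − J| = 52.35.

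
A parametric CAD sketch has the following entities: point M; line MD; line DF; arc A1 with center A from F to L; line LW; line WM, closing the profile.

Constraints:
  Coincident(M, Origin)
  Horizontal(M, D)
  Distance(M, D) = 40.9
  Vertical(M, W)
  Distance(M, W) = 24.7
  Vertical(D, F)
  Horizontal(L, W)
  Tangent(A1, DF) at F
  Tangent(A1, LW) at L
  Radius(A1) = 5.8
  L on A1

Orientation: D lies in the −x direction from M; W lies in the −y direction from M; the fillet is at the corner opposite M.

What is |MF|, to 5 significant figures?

45.056

The virtual corner opposite M is at (-40.900, -24.700). Since A1 is tangent to DF there, AF ⟂ DF and since A1 is tangent to LW there, AL ⟂ LW, with radius 5.8, so the center A sits 5.8 in from both sides at A = (-35.100, -18.900). That places the tangent points at F = (-40.900, -18.900) on DF and L = (-35.100, -24.700) on LW. Then |MF| = |F − M| = 45.056.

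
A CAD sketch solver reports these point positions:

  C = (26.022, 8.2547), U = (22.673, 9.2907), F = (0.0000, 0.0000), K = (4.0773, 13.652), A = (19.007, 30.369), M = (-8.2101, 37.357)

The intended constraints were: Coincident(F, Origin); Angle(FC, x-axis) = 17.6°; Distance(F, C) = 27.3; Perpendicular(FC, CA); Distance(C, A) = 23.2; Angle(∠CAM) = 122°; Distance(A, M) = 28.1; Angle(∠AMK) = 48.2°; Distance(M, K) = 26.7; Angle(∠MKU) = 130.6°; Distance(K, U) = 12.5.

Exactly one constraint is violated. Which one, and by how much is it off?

Distance(K, U) = 12.5 — off by 6.60.

F = (0.00, 0.00) ✓; FC at 17.60° ✓; |FC| = 27.30 ✓; ∠(FC, CA) = 90.00° ✓; |CA| = 23.20 ✓; ∠CAM = 122.0° ✓; |AM| = 28.10 ✓; ∠AMK = 48.20° ✓; |MK| = 26.70 ✓; ∠MKU = 130.6° ✓; |KU| = 19.10 ✗.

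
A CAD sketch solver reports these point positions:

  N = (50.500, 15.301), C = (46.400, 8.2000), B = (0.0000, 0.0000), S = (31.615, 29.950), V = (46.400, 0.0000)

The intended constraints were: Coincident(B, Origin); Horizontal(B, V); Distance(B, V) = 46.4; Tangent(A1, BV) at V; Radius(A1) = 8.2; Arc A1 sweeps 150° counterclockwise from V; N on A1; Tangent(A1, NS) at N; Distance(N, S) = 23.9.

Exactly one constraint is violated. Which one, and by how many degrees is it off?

Tangent(A1, NS) at N — off by 7.80°.

B = (0.00, 0.00) ✓; B.y = 0.00, V.y = 0.00 ✓; |BV| = 46.40 ✓; ∠(CV, VB) = 90.00° ✓; |CV| = 8.200 ✓; bearing(C→N) − bearing(C→V) = 150.0° ✓; |CN| = 8.200 ✓; ∠(CN, NS) = 97.80° ✗; |NS| = 23.90 ✓.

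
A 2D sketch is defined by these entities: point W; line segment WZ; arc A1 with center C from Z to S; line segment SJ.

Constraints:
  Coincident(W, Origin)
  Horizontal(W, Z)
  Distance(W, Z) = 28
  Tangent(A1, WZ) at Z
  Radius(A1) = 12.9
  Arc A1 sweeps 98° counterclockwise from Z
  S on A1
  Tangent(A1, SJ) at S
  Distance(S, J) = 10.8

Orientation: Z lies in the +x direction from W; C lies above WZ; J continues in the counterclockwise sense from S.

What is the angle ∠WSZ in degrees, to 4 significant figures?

29.18°

W is at the origin; W and Z share the same y with |WZ| = 28.0 and Z on the +x side, so Z = (28.00, 0.000). Tangency of A1 to WZ means the radius CZ is perpendicular to WZ, so C = Z + (0, 12.9) = (28.00, 12.90). On A1, Z sits at bearing -90° from C; a 98° counterclockwise sweep puts S at bearing 8°, so S = C + 12.9·(cos 8°, sin 8°) = (40.77, 14.70). Then cos ∠WSZ = SW·SZ / (|SW||SZ|), giving 29.18°.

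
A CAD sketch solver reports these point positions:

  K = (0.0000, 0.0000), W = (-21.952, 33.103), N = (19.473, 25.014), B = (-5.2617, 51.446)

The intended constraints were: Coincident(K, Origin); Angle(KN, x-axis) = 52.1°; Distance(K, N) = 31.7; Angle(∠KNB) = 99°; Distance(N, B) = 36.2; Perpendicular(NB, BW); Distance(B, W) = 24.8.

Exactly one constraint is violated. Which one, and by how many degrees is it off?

Perpendicular(NB, BW) — off by 4.60°.

K = (0.00, 0.00) ✓; KN at 52.10° ✓; |KN| = 31.70 ✓; ∠KNB = 99.00° ✓; |NB| = 36.20 ✓; ∠(NB, BW) = 94.60° ✗; |BW| = 24.80 ✓.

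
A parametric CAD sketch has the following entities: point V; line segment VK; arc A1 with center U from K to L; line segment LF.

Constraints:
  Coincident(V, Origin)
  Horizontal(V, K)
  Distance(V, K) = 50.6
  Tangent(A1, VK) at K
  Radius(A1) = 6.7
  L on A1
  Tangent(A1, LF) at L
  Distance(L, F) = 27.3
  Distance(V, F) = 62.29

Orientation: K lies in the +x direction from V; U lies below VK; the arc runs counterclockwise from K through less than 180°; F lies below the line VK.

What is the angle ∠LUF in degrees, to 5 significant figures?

76.211°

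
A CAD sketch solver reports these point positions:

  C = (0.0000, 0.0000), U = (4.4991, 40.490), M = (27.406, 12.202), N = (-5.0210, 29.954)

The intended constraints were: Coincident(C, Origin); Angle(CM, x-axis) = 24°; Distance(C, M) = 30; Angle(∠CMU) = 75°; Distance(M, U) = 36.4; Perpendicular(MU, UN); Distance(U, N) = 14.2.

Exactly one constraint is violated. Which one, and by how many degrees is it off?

Perpendicular(MU, UN) — off by 8.90°.

C = (0.00, 0.00) ✓; CM at 24.00° ✓; |CM| = 30.00 ✓; ∠CMU = 75.00° ✓; |MU| = 36.40 ✓; ∠(MU, UN) = 98.90° ✗; |UN| = 14.20 ✓.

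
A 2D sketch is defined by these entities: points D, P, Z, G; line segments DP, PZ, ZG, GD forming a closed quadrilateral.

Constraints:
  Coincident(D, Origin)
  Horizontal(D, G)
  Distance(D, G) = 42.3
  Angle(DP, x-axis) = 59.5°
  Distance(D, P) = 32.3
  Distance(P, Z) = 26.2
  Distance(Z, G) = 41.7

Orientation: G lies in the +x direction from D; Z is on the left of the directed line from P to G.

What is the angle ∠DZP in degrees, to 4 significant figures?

15.45°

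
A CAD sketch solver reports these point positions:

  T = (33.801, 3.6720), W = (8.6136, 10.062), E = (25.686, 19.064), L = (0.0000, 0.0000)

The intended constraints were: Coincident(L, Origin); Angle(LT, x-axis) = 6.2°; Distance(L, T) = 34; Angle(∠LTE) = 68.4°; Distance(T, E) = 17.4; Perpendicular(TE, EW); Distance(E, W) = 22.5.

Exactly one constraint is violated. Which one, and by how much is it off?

Distance(E, W) = 22.5 — off by 3.20.

L = (0.00, 0.00) ✓; LT at 6.200° ✓; |LT| = 34.00 ✓; ∠LTE = 68.40° ✓; |TE| = 17.40 ✓; ∠(TE, EW) = 90.00° ✓; |EW| = 19.30 ✗.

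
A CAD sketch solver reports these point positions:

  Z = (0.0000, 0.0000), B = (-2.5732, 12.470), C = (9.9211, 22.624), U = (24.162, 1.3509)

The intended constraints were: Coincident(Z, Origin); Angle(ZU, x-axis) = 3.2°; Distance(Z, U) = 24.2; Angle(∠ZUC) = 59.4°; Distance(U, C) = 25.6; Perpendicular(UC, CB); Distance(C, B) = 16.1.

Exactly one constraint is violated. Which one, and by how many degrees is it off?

Perpendicular(UC, CB) — off by 5.30°.

Z = (0.00, 0.00) ✓; ZU at 3.200° ✓; |ZU| = 24.20 ✓; ∠ZUC = 59.40° ✓; |UC| = 25.60 ✓; ∠(UC, CB) = 95.30° ✗; |CB| = 16.10 ✓.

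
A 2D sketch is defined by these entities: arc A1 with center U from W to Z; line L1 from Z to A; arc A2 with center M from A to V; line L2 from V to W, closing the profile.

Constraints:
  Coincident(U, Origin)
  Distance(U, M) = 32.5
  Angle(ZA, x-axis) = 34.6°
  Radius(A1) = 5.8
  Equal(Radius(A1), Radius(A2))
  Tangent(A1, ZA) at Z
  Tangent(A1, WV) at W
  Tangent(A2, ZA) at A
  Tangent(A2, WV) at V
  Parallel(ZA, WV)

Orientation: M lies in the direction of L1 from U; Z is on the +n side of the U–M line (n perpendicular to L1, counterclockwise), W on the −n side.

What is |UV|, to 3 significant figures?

33.0

The slot axis is L1's direction at 34.6°, so u = (cos 34.6°, sin 34.6°) = (0.823, 0.568) and n = (−sin 34.6°, cos 34.6°) = (-0.568, 0.823). U is at the origin and M lies 32.5 along u from U, so M = 32.5·u = (26.8, 18.5). Tangency of A1 to both parallel lines with radius 5.8 puts Z and W at U ± 5.8·n: Z = (-3.29, 4.77), W = (3.29, -4.77). Equal radii place A and V the same way about M: A = M + 5.8·n = (23.5, 23.2), V = M − 5.8·n = (30.0, 13.7). Then |UV| = |V − U| = 33.0.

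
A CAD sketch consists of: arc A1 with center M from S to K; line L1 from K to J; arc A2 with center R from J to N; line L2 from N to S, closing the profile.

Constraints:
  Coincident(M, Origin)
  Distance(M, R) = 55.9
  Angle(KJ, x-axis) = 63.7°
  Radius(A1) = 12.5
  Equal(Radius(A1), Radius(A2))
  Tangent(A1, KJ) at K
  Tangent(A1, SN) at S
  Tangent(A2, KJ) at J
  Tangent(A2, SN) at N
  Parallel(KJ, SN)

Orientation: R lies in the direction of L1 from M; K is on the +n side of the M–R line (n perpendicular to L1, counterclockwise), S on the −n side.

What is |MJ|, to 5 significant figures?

57.281

Tangency of A1 to both parallel lines with radius 12.5 puts K and S at M ± 12.5·n: K = (-11.206, 5.5384), S = (11.206, -5.5384). Equal radii place J and N the same way about R: J = R + 12.5·n = (13.562, 55.652), N = R − 12.5·n = (35.974, 44.575). Then |MJ| = |J − M| = 57.281.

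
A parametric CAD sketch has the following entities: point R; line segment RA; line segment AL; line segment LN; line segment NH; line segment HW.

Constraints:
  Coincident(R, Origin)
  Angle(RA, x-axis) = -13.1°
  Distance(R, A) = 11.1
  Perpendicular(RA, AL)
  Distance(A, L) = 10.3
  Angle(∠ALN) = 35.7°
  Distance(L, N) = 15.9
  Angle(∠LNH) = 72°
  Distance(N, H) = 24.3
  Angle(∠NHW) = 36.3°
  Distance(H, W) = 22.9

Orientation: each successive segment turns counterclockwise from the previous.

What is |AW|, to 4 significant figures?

8.536

R is at the origin; RA runs at -13.1° with length 11.1, so A = (10.81, -2.516). The perpendicularity gives AL at right angles to RA, so AL runs at 76.90°; with |AL| = 10.3, L = (13.15, 7.516). ∠ALN = 35.7° gives LN at -138.8° from the x-axis; with |LN| = 15.9, N = (1.182, -2.957). ∠LNH = 72.0° gives NH at -30.80° from the x-axis; with |NH| = 24.3, H = (22.05, -15.40). ∠NHW = 36.3° gives HW at 112.9° from the x-axis; with |HW| = 22.9, W = (13.14, 5.695). Then |AW| = |W − A| = 8.536.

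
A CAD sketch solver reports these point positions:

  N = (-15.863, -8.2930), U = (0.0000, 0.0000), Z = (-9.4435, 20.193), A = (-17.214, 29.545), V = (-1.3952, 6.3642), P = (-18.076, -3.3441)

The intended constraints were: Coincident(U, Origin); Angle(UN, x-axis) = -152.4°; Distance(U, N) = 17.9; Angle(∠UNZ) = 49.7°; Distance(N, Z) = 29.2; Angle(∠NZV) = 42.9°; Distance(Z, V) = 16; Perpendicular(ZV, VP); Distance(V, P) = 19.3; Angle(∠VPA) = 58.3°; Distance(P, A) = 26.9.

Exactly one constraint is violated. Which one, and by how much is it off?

Distance(P, A) = 26.9 — off by 6.00.

U = (0.00, 0.00) ✓; UN at -152.4° ✓; |UN| = 17.90 ✓; ∠UNZ = 49.70° ✓; |NZ| = 29.20 ✓; ∠NZV = 42.90° ✓; |ZV| = 16.00 ✓; ∠(ZV, VP) = 90.00° ✓; |VP| = 19.30 ✓; ∠VPA = 58.30° ✓; |PA| = 32.90 ✗.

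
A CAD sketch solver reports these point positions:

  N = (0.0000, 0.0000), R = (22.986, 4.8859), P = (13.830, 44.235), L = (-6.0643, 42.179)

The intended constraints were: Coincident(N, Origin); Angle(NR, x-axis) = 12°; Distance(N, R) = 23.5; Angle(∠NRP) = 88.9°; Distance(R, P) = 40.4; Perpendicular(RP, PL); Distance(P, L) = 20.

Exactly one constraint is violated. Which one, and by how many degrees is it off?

Perpendicular(RP, PL) — off by 7.20°.

N = (0.00, 0.00) ✓; NR at 12.00° ✓; |NR| = 23.50 ✓; ∠NRP = 88.90° ✓; |RP| = 40.40 ✓; ∠(RP, PL) = 82.80° ✗; |PL| = 20.00 ✓.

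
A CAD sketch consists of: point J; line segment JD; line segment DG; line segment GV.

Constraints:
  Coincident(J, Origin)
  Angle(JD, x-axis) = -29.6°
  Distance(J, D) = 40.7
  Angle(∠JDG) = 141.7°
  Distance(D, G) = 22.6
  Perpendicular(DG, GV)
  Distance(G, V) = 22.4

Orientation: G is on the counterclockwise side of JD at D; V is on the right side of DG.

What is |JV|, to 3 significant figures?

72.4

J is at the origin; JD runs at -29.6° with length 40.7, so D = 40.7·(cos -29.6°, sin -29.6°) = (35.4, -20.1). ∠JDG = 141.7°, so DG runs at -29.6° + (180° − 141.7°) = 8.70° from the x-axis; with |DG| = 22.6, G = D + 22.6·(cos 8.70°, sin 8.70°) = (57.7, -16.7). The perpendicularity gives GV at right angles to DG; with |GV| = 22.4 on the right of DG, V = G + 22.4·(0.151, -0.988) = (61.1, -38.8). Then |JV| = |V − J| = 72.4.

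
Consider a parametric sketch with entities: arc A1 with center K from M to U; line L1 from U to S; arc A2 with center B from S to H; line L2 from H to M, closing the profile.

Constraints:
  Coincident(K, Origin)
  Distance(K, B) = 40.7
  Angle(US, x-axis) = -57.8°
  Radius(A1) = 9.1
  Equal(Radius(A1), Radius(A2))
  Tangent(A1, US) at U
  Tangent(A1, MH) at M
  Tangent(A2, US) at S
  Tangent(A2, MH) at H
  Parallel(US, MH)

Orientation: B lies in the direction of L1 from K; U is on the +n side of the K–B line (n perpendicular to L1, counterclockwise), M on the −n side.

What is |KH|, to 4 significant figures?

41.70

The slot axis is L1's direction at -57.8°, so u = (cos -57.8°, sin -57.8°) = (0.5329, -0.8462) and n = (−sin -57.8°, cos -57.8°) = (0.8462, 0.5329). K is at the origin and B lies 40.7 along u from K, so B = 40.7·u = (21.69, -34.44). Tangency of A1 to both parallel lines with radius 9.1 puts U and M at K ± 9.1·n: U = (7.700, 4.849), M = (-7.700, -4.849). Equal radii place S and H the same way about B: S = B + 9.1·n = (29.39, -29.59), H = B − 9.1·n = (13.99, -39.29). Then |KH| = |H − K| = 41.70.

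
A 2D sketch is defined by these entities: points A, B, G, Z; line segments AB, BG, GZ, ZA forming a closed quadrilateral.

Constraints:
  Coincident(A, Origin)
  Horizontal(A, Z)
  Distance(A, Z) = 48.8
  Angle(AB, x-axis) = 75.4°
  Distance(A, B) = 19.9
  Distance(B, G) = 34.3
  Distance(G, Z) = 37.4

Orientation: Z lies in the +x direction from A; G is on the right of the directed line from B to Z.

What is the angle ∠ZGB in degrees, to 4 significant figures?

83.57°

A is at the origin; AZ is horizontal with |AZ| = 48.8 and Z in +x, so Z = (48.8, 0). AB runs at 75.4° with |AB| = 19.9, so B = (5.016, 19.26). G is determined by |BG| = 34.3 and |GZ| = 37.4 together: it lies at the intersection of circle(B, 34.3) and circle(Z, 37.4). With |BZ| = 47.83, the foot of the radical line on BZ is 21.59 from B and the perpendicular offset is √(34.3² − 21.59²) = 26.65. Taking the right-of-BZ solution: G = (14.05, -13.83).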